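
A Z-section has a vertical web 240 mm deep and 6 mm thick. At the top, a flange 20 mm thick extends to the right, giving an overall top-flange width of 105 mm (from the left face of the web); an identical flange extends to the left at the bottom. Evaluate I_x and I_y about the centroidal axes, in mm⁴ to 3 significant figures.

I_x ≈ 5.50 × 10⁷ mm⁴, I_y ≈ 1.42 × 10⁷ mm⁴

Break the section into simple shapes (no overlaps), measuring from the bottom-left corner of the bounding box.
Web: 6 × 240, A = 1 440 mm², y = 120 mm, Ī = 6 912 000 mm⁴.
Top flange (beyond web): 99 × 20, A = 1 980 mm², y = 230 mm, Ī = 66 000 mm⁴.
Bottom flange (beyond web): 99 × 20, A = 1 980 mm², y = 10 mm, Ī = 66 000 mm⁴.
Centroid: ȳ = ΣA·y / ΣA = 120 mm.
Transfer each piece to the centroidal x-axis using Ī + A·d² with d = y − 120:
  web: d = 0 mm → contributes +6 912 000 mm⁴
  top flange (beyond web): d = 110 mm → contributes +24 024 000 mm⁴
  bottom flange (beyond web): d = -110 mm → contributes +24 024 000 mm⁴
Total I = 54 960 000 mm⁴.
For the y-axis: x̄ = 102 mm.
Repeating about the centroidal y-axis gives I_y = 14 153 400 mm⁴.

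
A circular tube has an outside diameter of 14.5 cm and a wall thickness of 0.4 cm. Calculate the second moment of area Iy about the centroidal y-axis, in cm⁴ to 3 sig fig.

Iy ≈ 441 cm⁴

Split into non-overlapping primitives; take the origin at the lower-left of the bounding box.
Outer circle: ⌀14.5, A = 165.13 cm², x = 7.25 cm, Ī = 2169.9 cm⁴.
Bore (subtracted): ⌀13.7, A = 147.41 cm², x = 7.25 cm, Ī = 1729.2 cm⁴.
By symmetry the centroid is at mid-width, x̄ = 7.25 cm.
All pieces are centred on the centroidal y-axis, so I = ΣĪ (holes subtracted) = 440.68 cm⁴.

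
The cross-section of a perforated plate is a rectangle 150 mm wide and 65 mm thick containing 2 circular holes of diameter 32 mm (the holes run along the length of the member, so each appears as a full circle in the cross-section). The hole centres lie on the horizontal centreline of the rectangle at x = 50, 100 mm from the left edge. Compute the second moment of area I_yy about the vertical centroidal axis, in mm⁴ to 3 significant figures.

I_yy ≈ 1.72 × 10⁷ mm⁴

Decompose the section into non-overlapping parts with the origin at the bottom-left of its bounding rectangle.
Plate: 150 × 65, A = 9 750 mm², x = 75 mm, Ī = 18 281 250 mm⁴.
Hole 1 (subtracted): ⌀32, A = 804.25 mm², x = 50 mm, Ī = 51 472 mm⁴.
Hole 2 (subtracted): ⌀32, A = 804.25 mm², x = 100 mm, Ī = 51 472 mm⁴.
By symmetry the centroid is at mid-width, x̄ = 75 mm.
Transfer each piece to the vertical centroidal axis using Ī + A·d² with d = x − 75:
  plate: d = 0 mm → contributes +18 281 250 mm⁴
  hole 1: d = -25 mm → contributes −554 127 mm⁴
  hole 2: d = 25 mm → contributes −554 127 mm⁴
Total I = 17 172 997 mm⁴.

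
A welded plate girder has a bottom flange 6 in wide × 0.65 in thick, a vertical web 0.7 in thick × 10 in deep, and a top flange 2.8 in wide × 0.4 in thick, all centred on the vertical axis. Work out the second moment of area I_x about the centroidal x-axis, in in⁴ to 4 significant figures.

I_x ≈ 180.8 in⁴

Decompose the section into non-overlapping parts with the origin at the bottom-left of its bounding rectangle.
Bottom plate: 6 × 0.65, A = 3.9 in², y = 0.325 in, Ī = 0.137313 in⁴.
Web plate: 0.7 × 10, A = 7 in², y = 5.65 in, Ī = 58.3333 in⁴.
Top plate: 2.8 × 0.4, A = 1.12 in², y = 10.85 in, Ī = 0.0149333 in⁴.
Centroid: ȳ = ΣA·y / ΣA = 4.40678 in.
Transfer each piece to the centroidal x-axis using Ī + A·d² with d = y − 4.40678:
  bottom plate: d = -4.08178 in → contributes +65.1149 in⁴
  web plate: d = 1.24322 in → contributes +69.1525 in⁴
  top plate: d = 6.44322 in → contributes +46.5118 in⁴
Total I = 180.779 in⁴.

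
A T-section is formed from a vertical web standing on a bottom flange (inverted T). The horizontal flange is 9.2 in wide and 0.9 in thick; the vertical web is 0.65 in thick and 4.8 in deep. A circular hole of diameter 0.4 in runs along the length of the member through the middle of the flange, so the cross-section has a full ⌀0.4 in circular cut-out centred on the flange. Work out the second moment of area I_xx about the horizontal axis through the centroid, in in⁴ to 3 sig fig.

Decompose the section into non-overlapping parts with the origin at the bottom-left of its bounding rectangle.
Flange: 9.2 × 0.9, A = 8.28 in², y = 0.45 in, Ī = 0.5589 in⁴.
Web: 0.65 × 4.8, A = 3.12 in², y = 3.3 in, Ī = 5.9904 in⁴.
Hole (subtracted): ⌀0.4, A = 0.12566 in², y = 0.45 in, Ī = 0.0012566 in⁴.
Centroid: ȳ = ΣA·y / ΣA = 1.2387 in.
Transfer each piece to the horizontal axis through the centroid using Ī + A·d² with d = y − 1.2387:
  flange: d = -0.78869 in → contributes +5.7094 in⁴
  web: d = 2.0613 in → contributes +19.247 in⁴
  hole: d = -0.78869 in → contributes −0.079424 in⁴
Total I = 24.877 in⁴.

I_xx ≈ 24.9 in⁴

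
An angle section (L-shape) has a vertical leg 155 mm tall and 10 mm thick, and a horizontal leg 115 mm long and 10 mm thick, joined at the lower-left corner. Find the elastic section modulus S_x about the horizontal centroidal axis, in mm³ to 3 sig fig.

Split into non-overlapping primitives; take the origin at the lower-left of the bounding box.
Vertical leg: 10 × 155, A = 1 550 mm², y = 77.5 mm, Ī = 3 103 229 mm⁴.
Horizontal leg (remainder): 105 × 10, A = 1 050 mm², y = 5 mm, Ī = 8 750 mm⁴.
Centroid: ȳ = ΣA·y / ΣA = 48.221 mm.
Transfer each piece to the horizontal centroidal axis using Ī + A·d² with d = y − 48.221:
  vertical leg: d = 29.279 mm → contributes +4 431 968 mm⁴
  horizontal leg (remainder): d = -43.221 mm → contributes +1 970 222 mm⁴
Total I = 6 402 190 mm⁴.
Extreme fibre distance c = 106.78 mm; S = I/c = 59 957 mm³.

S_x ≈ 6.00 × 10⁴ mm³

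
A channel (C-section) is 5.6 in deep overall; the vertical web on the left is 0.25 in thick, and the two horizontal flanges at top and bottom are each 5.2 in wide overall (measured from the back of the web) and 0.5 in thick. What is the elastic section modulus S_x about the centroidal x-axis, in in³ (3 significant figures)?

S_x ≈ 12.8 in³

Split into non-overlapping primitives; take the origin at the lower-left of the bounding box.
Web: 0.25 × 5.6, A = 1.4 in², y = 2.8 in, Ī = 3.6587 in⁴.
Top flange (beyond web): 4.95 × 0.5, A = 2.475 in², y = 5.35 in, Ī = 0.051563 in⁴.
Bottom flange (beyond web): 4.95 × 0.5, A = 2.475 in², y = 0.25 in, Ī = 0.051563 in⁴.
By symmetry the centroid is at mid-height, ȳ = 2.8 in.
Transfer each piece to the centroidal x-axis using Ī + A·d² with d = y − 2.8:
  web: d = 0 in → contributes +3.6587 in⁴
  top flange (beyond web): d = 2.55 in → contributes +16.145 in⁴
  bottom flange (beyond web): d = -2.55 in → contributes +16.145 in⁴
Total I = 35.949 in⁴.
Extreme fibre distance c = 2.8 in; S = I/c = 12.839 in³.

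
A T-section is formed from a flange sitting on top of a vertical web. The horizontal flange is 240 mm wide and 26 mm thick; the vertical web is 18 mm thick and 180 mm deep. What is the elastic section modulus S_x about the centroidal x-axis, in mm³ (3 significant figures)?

Split into non-overlapping primitives; take the origin at the lower-left of the bounding box.
Flange: 240 × 26, A = 6 240 mm², y = 193 mm, Ī = 351 520 mm⁴.
Web: 18 × 180, A = 3 240 mm², y = 90 mm, Ī = 8 748 000 mm⁴.
Centroid: ȳ = ΣA·y / ΣA = 157.8 mm.
Transfer each piece to the centroidal x-axis using Ī + A·d² with d = y − 157.8:
  flange: d = 35.203 mm → contributes +8 084 242 mm⁴
  web: d = -67.797 mm → contributes +23 640 649 mm⁴
Total I = 31 724 891 mm⁴.
Extreme fibre distance c = 157.8 mm; S = I/c = 201 048 mm³.

S_x ≈ 2.01 × 10⁵ mm³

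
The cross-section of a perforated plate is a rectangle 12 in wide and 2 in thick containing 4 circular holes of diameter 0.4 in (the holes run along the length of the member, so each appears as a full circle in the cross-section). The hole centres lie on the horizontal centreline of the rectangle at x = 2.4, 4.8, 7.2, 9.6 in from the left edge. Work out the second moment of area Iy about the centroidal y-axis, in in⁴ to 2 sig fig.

Break the section into simple shapes (no overlaps), measuring from the bottom-left corner of the bounding box.
Plate: 12 × 2, A = 24 in², x = 6 in, Ī = 288 in⁴.
Hole 1 (subtracted): ⌀0.4, A = 0.1257 in², x = 2.4 in, Ī = 0.001257 in⁴.
Hole 2 (subtracted): ⌀0.4, A = 0.1257 in², x = 4.8 in, Ī = 0.001257 in⁴.
Hole 3 (subtracted): ⌀0.4, A = 0.1257 in², x = 7.2 in, Ī = 0.001257 in⁴.
Hole 4 (subtracted): ⌀0.4, A = 0.1257 in², x = 9.6 in, Ī = 0.001257 in⁴.
By symmetry the centroid is at mid-width, x̄ = 6 in.
Transfer each piece to the centroidal y-axis using Ī + A·d² with d = x − 6:
  plate: d = 0 in → contributes +288 in⁴
  hole 1: d = -3.6 in → contributes −1.63 in⁴
  hole 2: d = -1.2 in → contributes −0.1822 in⁴
  hole 3: d = 1.2 in → contributes −0.1822 in⁴
  hole 4: d = 3.6 in → contributes −1.63 in⁴
Total I = 284.4 in⁴.

Iy ≈ 280 in⁴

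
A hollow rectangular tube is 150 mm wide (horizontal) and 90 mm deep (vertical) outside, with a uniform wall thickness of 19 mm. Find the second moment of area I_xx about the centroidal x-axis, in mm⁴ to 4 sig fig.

Decompose the section into non-overlapping parts with the origin at the bottom-left of its bounding rectangle.
Outer rectangle: 150 × 90, A = 13 500 mm², y = 45 mm, Ī = 9 112 500 mm⁴.
Inner void (subtracted): 112 × 52, A = 5 824 mm², y = 45 mm, Ī = 1 312 341 mm⁴.
By symmetry the centroid is at mid-height, ȳ = 45 mm.
All pieces are centred on the centroidal x-axis, so I = ΣĪ (holes subtracted) = 7 800 159 mm⁴.

I_xx ≈ 7.800 × 10⁶ mm⁴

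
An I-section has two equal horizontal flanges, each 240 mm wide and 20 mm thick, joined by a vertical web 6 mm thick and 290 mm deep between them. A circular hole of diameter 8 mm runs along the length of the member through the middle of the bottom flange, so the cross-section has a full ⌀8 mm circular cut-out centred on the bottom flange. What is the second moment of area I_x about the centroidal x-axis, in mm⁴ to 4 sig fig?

I_x ≈ 2.419 × 10⁸ mm⁴

Break the section into simple shapes (no overlaps), measuring from the bottom-left corner of the bounding box.
Bottom flange: 240 × 20, A = 4 800 mm², y = 10 mm, Ī = 160 000 mm⁴.
Web: 6 × 290, A = 1 740 mm², y = 165 mm, Ī = 12 194 500 mm⁴.
Top flange: 240 × 20, A = 4 800 mm², y = 320 mm, Ī = 160 000 mm⁴.
Hole (subtracted): ⌀8, A = 50.2655 mm², y = 10 mm, Ī = 201.062 mm⁴.
Centroid: ȳ = ΣA·y / ΣA = 165.69 mm.
Transfer each piece to the centroidal x-axis using Ī + A·d² with d = y − 165.69:
  bottom flange: d = -155.69 mm → contributes +116 509 169 mm⁴
  web: d = -0.690109 mm → contributes +12 195 329 mm⁴
  top flange: d = 154.31 mm → contributes +114 455 403 mm⁴
  hole: d = -155.69 mm → contributes −1 218 607 mm⁴
Total I = 241 941 294 mm⁴.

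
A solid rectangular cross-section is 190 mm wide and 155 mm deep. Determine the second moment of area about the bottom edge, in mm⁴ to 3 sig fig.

I_base ≈ 2.36 × 10⁸ mm⁴

The section: 190 × 155, A = 29 450 mm², y = 77.5 mm, Ī = 58 961 354 mm⁴.
Transfer it to a horizontal axis along the bottom face using Ī + A·d² with d = y − 0:
  the section: d = 77.5 mm → contributes +235 845 417 mm⁴
Total I = 235 845 417 mm⁴.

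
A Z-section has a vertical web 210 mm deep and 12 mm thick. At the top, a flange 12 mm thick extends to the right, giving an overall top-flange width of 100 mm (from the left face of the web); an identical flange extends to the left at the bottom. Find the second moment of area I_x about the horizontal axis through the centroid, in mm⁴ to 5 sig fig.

Treat the section as a set of non-overlapping primitives; coordinates are from the bounding-box lower-left.
Web: 12 × 210, A = 2 520 mm², y = 105 mm, Ī = 9 261 000 mm⁴.
Top flange (beyond web): 88 × 12, A = 1 056 mm², y = 204 mm, Ī = 12 672 mm⁴.
Bottom flange (beyond web): 88 × 12, A = 1 056 mm², y = 6 mm, Ī = 12 672 mm⁴.
Centroid: ȳ = ΣA·y / ΣA = 105 mm.
Transfer each piece to the horizontal axis through the centroid using Ī + A·d² with d = y − 105:
  web: d = 0 mm → contributes +9 261 000 mm⁴
  top flange (beyond web): d = 99 mm → contributes +10 362 528 mm⁴
  bottom flange (beyond web): d = -99 mm → contributes +10 362 528 mm⁴
Total I = 29 986 056 mm⁴.

I_x ≈ 2.9986 × 10⁷ mm⁴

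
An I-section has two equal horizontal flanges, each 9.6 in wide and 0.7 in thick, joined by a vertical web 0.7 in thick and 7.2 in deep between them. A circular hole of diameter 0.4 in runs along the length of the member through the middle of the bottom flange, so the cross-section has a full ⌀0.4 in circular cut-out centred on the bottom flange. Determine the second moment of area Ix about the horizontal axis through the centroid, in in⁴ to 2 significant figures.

Decompose the section into non-overlapping parts with the origin at the bottom-left of its bounding rectangle.
Bottom flange: 9.6 × 0.7, A = 6.72 in², y = 0.35 in, Ī = 0.2744 in⁴.
Web: 0.7 × 7.2, A = 5.04 in², y = 4.3 in, Ī = 21.77 in⁴.
Top flange: 9.6 × 0.7, A = 6.72 in², y = 8.25 in, Ī = 0.2744 in⁴.
Hole (subtracted): ⌀0.4, A = 0.1257 in², y = 0.35 in, Ī = 0.001257 in⁴.
Centroid: ȳ = ΣA·y / ΣA = 4.327 in.
Transfer each piece to the horizontal axis through the centroid using Ī + A·d² with d = y − 4.327:
  bottom flange: d = -3.977 in → contributes +106.6 in⁴
  web: d = -0.02704 in → contributes +21.78 in⁴
  top flange: d = 3.923 in → contributes +103.7 in⁴
  hole: d = -3.977 in → contributes −1.989 in⁴
Total I = 230 in⁴.

Ix ≈ 230 in⁴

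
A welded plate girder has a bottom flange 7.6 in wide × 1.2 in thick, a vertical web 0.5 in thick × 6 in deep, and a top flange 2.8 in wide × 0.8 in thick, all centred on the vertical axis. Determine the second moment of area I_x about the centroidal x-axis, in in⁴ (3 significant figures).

Split into non-overlapping primitives; take the origin at the lower-left of the bounding box.
Bottom plate: 7.6 × 1.2, A = 9.12 in², y = 0.6 in, Ī = 1.0944 in⁴.
Web plate: 0.5 × 6, A = 3 in², y = 4.2 in, Ī = 9 in⁴.
Top plate: 2.8 × 0.8, A = 2.24 in², y = 7.6 in, Ī = 0.11947 in⁴.
Centroid: ȳ = ΣA·y / ΣA = 2.444 in.
Transfer each piece to the centroidal x-axis using Ī + A·d² with d = y − 2.444:
  bottom plate: d = -1.844 in → contributes +32.106 in⁴
  web plate: d = 1.756 in → contributes +18.25 in⁴
  top plate: d = 5.156 in → contributes +59.668 in⁴
Total I = 110.02 in⁴.

I_x ≈ 110 in⁴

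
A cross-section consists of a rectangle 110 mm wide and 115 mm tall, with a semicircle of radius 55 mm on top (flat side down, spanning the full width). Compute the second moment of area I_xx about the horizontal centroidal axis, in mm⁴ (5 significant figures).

Decompose the section into non-overlapping parts with the origin at the bottom-left of its bounding rectangle.
Rectangular body: 110 × 115, A = 12 650 mm², y = 57.5 mm, Ī = 13 941 354 mm⁴.
Semicircular cap: semicircle r = 55, A = 4751.659 mm², y = 138.3427 mm, Ī = 1 004 345 mm⁴.
Centroid: ȳ = ΣA·y / ΣA = 79.57474 mm.
Transfer each piece to the horizontal centroidal axis using Ī + A·d² with d = y − 79.57474:
  rectangular body: d = -22.07474 mm → contributes +20 105 624 mm⁴
  semicircular cap: d = 58.76799 mm → contributes +17 415 037 mm⁴
Total I = 37 520 660 mm⁴.

I_xx ≈ 3.7521 × 10⁷ mm⁴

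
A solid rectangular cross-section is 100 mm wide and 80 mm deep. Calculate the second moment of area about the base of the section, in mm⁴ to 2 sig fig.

The section: 100 × 80, A = 8 000 mm², y = 40 mm, Ī = 4 266 667 mm⁴.
Transfer it to the base of the section using Ī + A·d² with d = y − 0:
  the section: d = 40 mm → contributes +17 066 667 mm⁴
Total I = 17 066 667 mm⁴.

I_base ≈ 1.7 × 10⁷ mm⁴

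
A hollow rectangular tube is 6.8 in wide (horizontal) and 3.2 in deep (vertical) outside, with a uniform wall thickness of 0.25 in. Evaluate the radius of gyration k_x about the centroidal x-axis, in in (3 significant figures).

k_x ≈ 1.32 in

Decompose the section into non-overlapping parts with the origin at the bottom-left of its bounding rectangle.
Outer rectangle: 6.8 × 3.2, A = 21.76 in², y = 1.6 in, Ī = 18.569 in⁴.
Inner void (subtracted): 6.3 × 2.7, A = 17.01 in², y = 1.6 in, Ī = 10.334 in⁴.
By symmetry the centroid is at mid-height, ȳ = 1.6 in.
All pieces are centred on the centroidal x-axis, so I = ΣĪ (holes subtracted) = 8.235 in⁴.
Radius of gyration: k = √(I/A) = √(8.235 / 4.75) = 1.3167 in.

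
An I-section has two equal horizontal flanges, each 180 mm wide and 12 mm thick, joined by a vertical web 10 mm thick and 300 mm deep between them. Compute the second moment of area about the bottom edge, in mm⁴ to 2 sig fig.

I_base ≈ 3.2 × 10⁸ mm⁴

Decompose the section into non-overlapping parts with the origin at the bottom-left of its bounding rectangle.
Bottom flange: 180 × 12, A = 2 160 mm², y = 6 mm, Ī = 25 920 mm⁴.
Web: 10 × 300, A = 3 000 mm², y = 162 mm, Ī = 22 500 000 mm⁴.
Top flange: 180 × 12, A = 2 160 mm², y = 318 mm, Ī = 25 920 mm⁴.
Transfer each piece to a horizontal axis along the bottom face using Ī + A·d² with d = y − 0:
  bottom flange: d = 6 mm → contributes +103 680 mm⁴
  web: d = 162 mm → contributes +101 232 000 mm⁴
  top flange: d = 318 mm → contributes +218 453 760 mm⁴
Total I = 319 789 440 mm⁴.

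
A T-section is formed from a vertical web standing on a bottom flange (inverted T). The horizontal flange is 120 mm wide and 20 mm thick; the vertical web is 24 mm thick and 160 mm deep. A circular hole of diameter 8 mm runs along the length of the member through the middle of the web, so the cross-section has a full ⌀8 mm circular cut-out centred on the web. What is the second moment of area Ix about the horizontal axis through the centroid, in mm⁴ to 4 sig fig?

Ix ≈ 2.017 × 10⁷ mm⁴

Treat the section as a set of non-overlapping primitives; coordinates are from the bounding-box lower-left.
Flange: 120 × 20, A = 2 400 mm², y = 10 mm, Ī = 80 000 mm⁴.
Web: 24 × 160, A = 3 840 mm², y = 100 mm, Ī = 8 192 000 mm⁴.
Hole (subtracted): ⌀8, A = 50.2655 mm², y = 100 mm, Ī = 201.062 mm⁴.
Centroid: ȳ = ΣA·y / ΣA = 65.1035 mm.
Transfer each piece to the horizontal axis through the centroid using Ī + A·d² with d = y − 65.1035:
  flange: d = -55.1035 mm → contributes +7 367 353 mm⁴
  web: d = 34.8965 mm → contributes +12 868 217 mm⁴
  hole: d = 34.8965 mm → contributes −61412.6 mm⁴
Total I = 20 174 157 mm⁴.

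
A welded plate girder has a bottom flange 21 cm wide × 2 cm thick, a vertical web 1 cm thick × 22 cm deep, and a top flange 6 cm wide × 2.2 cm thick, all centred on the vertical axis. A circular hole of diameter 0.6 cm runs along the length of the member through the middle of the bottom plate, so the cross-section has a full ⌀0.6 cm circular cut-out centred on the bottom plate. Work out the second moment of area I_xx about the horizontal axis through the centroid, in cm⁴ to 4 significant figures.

I_xx ≈ 7336 cm⁴

Treat the section as a set of non-overlapping primitives; coordinates are from the bounding-box lower-left.
Bottom plate: 21 × 2, A = 42 cm², y = 1 cm, Ī = 14 cm⁴.
Web plate: 1 × 22, A = 22 cm², y = 13 cm, Ī = 887.333 cm⁴.
Top plate: 6 × 2.2, A = 13.2 cm², y = 25.1 cm, Ī = 5.324 cm⁴.
Hole (subtracted): ⌀0.6, A = 0.282743 cm², y = 1 cm, Ī = 0.00636173 cm⁴.
Centroid: ȳ = ΣA·y / ΣA = 8.56813 cm.
Transfer each piece to the horizontal axis through the centroid using Ī + A·d² with d = y − 8.56813:
  bottom plate: d = -7.56813 cm → contributes +2419.62 cm⁴
  web plate: d = 4.43187 cm → contributes +1319.45 cm⁴
  top plate: d = 16.5319 cm → contributes +3612.92 cm⁴
  hole: d = -7.56813 cm → contributes −16.2009 cm⁴
Total I = 7335.78 cm⁴.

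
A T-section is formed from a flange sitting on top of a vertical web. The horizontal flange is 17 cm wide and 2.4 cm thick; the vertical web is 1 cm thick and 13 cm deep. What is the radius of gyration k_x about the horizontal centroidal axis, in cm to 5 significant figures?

k_x ≈ 3.8252 cm

Decompose the section into non-overlapping parts with the origin at the bottom-left of its bounding rectangle.
Flange: 17 × 2.4, A = 40.8 cm², y = 14.2 cm, Ī = 19.584 cm⁴.
Web: 1 × 13, A = 13 cm², y = 6.5 cm, Ī = 183.0833 cm⁴.
Centroid: ȳ = ΣA·y / ΣA = 12.33941 cm.
Transfer each piece to the horizontal centroidal axis using Ī + A·d² with d = y − 12.33941:
  flange: d = 1.860595 cm → contributes +160.826 cm⁴
  web: d = -5.839405 cm → contributes +626.3658 cm⁴
Total I = 787.1918 cm⁴.
Radius of gyration: k = √(I/A) = √(787.1918 / 53.8) = 3.825156 cm.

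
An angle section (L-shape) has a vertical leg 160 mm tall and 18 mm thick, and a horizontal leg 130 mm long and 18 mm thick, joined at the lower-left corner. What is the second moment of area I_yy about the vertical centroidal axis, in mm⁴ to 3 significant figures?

I_yy ≈ 7.20 × 10⁶ mm⁴

Split into non-overlapping primitives; take the origin at the lower-left of the bounding box.
Vertical leg: 18 × 160, A = 2 880 mm², x = 9 mm, Ī = 77 760 mm⁴.
Horizontal leg (remainder): 112 × 18, A = 2 016 mm², x = 74 mm, Ī = 2 107 392 mm⁴.
Centroid: x̄ = ΣA·x / ΣA = 35.765 mm.
Transfer each piece to the vertical centroidal axis using Ī + A·d² with d = x − 35.765:
  vertical leg: d = -26.765 mm → contributes +2 140 847 mm⁴
  horizontal leg (remainder): d = 38.235 mm → contributes +5 054 658 mm⁴
Total I = 7 195 505 mm⁴.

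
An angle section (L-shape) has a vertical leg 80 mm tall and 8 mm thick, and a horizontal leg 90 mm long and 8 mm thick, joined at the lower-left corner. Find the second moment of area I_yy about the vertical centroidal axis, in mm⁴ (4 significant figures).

I_yy ≈ 1.027 × 10⁶ mm⁴

Split into non-overlapping primitives; take the origin at the lower-left of the bounding box.
Vertical leg: 8 × 80, A = 640 mm², x = 4 mm, Ī = 3413.33 mm⁴.
Horizontal leg (remainder): 82 × 8, A = 656 mm², x = 49 mm, Ī = 367 579 mm⁴.
Centroid: x̄ = ΣA·x / ΣA = 26.7778 mm.
Transfer each piece to the vertical centroidal axis using Ī + A·d² with d = x − 26.7778:
  vertical leg: d = -22.7778 mm → contributes +335 463 mm⁴
  horizontal leg (remainder): d = 22.2222 mm → contributes +691 529 mm⁴
Total I = 1 026 992 mm⁴.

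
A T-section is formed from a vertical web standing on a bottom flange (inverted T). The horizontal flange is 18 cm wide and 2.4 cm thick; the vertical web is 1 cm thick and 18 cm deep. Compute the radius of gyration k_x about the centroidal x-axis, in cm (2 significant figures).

Break the section into simple shapes (no overlaps), measuring from the bottom-left corner of the bounding box.
Flange: 18 × 2.4, A = 43.2 cm², y = 1.2 cm, Ī = 20.74 cm⁴.
Web: 1 × 18, A = 18 cm², y = 11.4 cm, Ī = 486 cm⁴.
Centroid: ȳ = ΣA·y / ΣA = 4.2 cm.
Transfer each piece to the centroidal x-axis using Ī + A·d² with d = y − 4.2:
  flange: d = -3 cm → contributes +409.5 cm⁴
  web: d = 7.2 cm → contributes +1 419 cm⁴
Total I = 1 829 cm⁴.
Radius of gyration: k = √(I/A) = √(1 829 / 61.2) = 5.466 cm.

k_x ≈ 5.5 cm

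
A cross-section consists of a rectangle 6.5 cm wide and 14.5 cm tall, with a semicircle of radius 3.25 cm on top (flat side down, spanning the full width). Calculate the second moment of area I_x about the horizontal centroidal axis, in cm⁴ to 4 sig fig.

I_x ≈ 2714 cm⁴

Split into non-overlapping primitives; take the origin at the lower-left of the bounding box.
Rectangular body: 6.5 × 14.5, A = 94.25 cm², y = 7.25 cm, Ī = 1651.34 cm⁴.
Semicircular cap: semicircle r = 3.25, A = 16.5915 cm², y = 15.8793 cm, Ī = 12.2452 cm⁴.
Centroid: ȳ = ΣA·y / ΣA = 8.5417 cm.
Transfer each piece to the horizontal centroidal axis using Ī + A·d² with d = y − 8.5417:
  rectangular body: d = -1.2917 cm → contributes +1808.59 cm⁴
  semicircular cap: d = 7.33764 cm → contributes +905.55 cm⁴
Total I = 2714.14 cm⁴.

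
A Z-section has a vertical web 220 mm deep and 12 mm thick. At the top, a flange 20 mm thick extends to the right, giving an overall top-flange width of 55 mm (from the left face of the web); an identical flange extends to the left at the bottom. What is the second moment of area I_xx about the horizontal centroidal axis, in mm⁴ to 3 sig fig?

Break the section into simple shapes (no overlaps), measuring from the bottom-left corner of the bounding box.
Web: 12 × 220, A = 2 640 mm², y = 110 mm, Ī = 10 648 000 mm⁴.
Top flange (beyond web): 43 × 20, A = 860 mm², y = 210 mm, Ī = 28 667 mm⁴.
Bottom flange (beyond web): 43 × 20, A = 860 mm², y = 10 mm, Ī = 28 667 mm⁴.
Centroid: ȳ = ΣA·y / ΣA = 110 mm.
Transfer each piece to the horizontal centroidal axis using Ī + A·d² with d = y − 110:
  web: d = 0 mm → contributes +10 648 000 mm⁴
  top flange (beyond web): d = 100 mm → contributes +8 628 667 mm⁴
  bottom flange (beyond web): d = -100 mm → contributes +8 628 667 mm⁴
Total I = 27 905 333 mm⁴.

I_xx ≈ 2.79 × 10⁷ mm⁴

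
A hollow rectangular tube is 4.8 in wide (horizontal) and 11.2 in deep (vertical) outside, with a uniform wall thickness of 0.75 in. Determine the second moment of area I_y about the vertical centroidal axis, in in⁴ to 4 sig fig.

I_y ≈ 74.17 in⁴

Treat the section as a set of non-overlapping primitives; coordinates are from the bounding-box lower-left.
Outer rectangle: 4.8 × 11.2, A = 53.76 in², x = 2.4 in, Ī = 103.219 in⁴.
Inner void (subtracted): 3.3 × 9.7, A = 32.01 in², x = 2.4 in, Ī = 29.0491 in⁴.
By symmetry the centroid is at mid-width, x̄ = 2.4 in.
All pieces are centred on the vertical centroidal axis, so I = ΣĪ (holes subtracted) = 74.1701 in⁴.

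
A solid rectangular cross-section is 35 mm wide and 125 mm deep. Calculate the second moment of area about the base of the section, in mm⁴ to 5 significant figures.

The section: 35 × 125, A = 4 375 mm², y = 62.5 mm, Ī = 5 696 615 mm⁴.
Transfer it to a horizontal axis along the bottom face using Ī + A·d² with d = y − 0:
  the section: d = 62.5 mm → contributes +22 786 458 mm⁴
Total I = 22 786 458 mm⁴.

I_base ≈ 2.2786 × 10⁷ mm⁴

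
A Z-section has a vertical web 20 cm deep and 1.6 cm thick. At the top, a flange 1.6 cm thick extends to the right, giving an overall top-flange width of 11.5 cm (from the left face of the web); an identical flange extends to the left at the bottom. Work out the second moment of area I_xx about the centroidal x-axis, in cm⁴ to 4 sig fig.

I_xx ≈ 3755 cm⁴

Split into non-overlapping primitives; take the origin at the lower-left of the bounding box.
Web: 1.6 × 20, A = 32 cm², y = 10 cm, Ī = 1066.67 cm⁴.
Top flange (beyond web): 9.9 × 1.6, A = 15.84 cm², y = 19.2 cm, Ī = 3.3792 cm⁴.
Bottom flange (beyond web): 9.9 × 1.6, A = 15.84 cm², y = 0.8 cm, Ī = 3.3792 cm⁴.
Centroid: ȳ = ΣA·y / ΣA = 10 cm.
Transfer each piece to the centroidal x-axis using Ī + A·d² with d = y − 10:
  web: d = 0 cm → contributes +1066.67 cm⁴
  top flange (beyond web): d = 9.2 cm → contributes +1344.08 cm⁴
  bottom flange (beyond web): d = -9.2 cm → contributes +1344.08 cm⁴
Total I = 3754.82 cm⁴.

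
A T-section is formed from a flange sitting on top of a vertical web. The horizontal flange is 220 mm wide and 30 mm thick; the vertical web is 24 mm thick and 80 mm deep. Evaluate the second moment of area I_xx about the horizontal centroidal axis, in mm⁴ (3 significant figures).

Treat the section as a set of non-overlapping primitives; coordinates are from the bounding-box lower-left.
Flange: 220 × 30, A = 6 600 mm², y = 95 mm, Ī = 495 000 mm⁴.
Web: 24 × 80, A = 1 920 mm², y = 40 mm, Ī = 1 024 000 mm⁴.
Centroid: ȳ = ΣA·y / ΣA = 82.606 mm.
Transfer each piece to the horizontal centroidal axis using Ī + A·d² with d = y − 82.606:
  flange: d = 12.394 mm → contributes +1 508 894 mm⁴
  web: d = -42.606 mm → contributes +4 509 261 mm⁴
Total I = 6 018 155 mm⁴.

I_xx ≈ 6.02 × 10⁶ mm⁴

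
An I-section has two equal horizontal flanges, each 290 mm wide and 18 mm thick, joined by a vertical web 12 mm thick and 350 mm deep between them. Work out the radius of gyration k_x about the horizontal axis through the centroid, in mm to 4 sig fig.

k_x ≈ 164.6 mm

Decompose the section into non-overlapping parts with the origin at the bottom-left of its bounding rectangle.
Bottom flange: 290 × 18, A = 5 220 mm², y = 9 mm, Ī = 140 940 mm⁴.
Web: 12 × 350, A = 4 200 mm², y = 193 mm, Ī = 42 875 000 mm⁴.
Top flange: 290 × 18, A = 5 220 mm², y = 377 mm, Ī = 140 940 mm⁴.
By symmetry the centroid is at mid-height, ȳ = 193 mm.
Transfer each piece to the horizontal axis through the centroid using Ī + A·d² with d = y − 193:
  bottom flange: d = -184 mm → contributes +176 869 260 mm⁴
  web: d = 0 mm → contributes +42 875 000 mm⁴
  top flange: d = 184 mm → contributes +176 869 260 mm⁴
Total I = 396 613 520 mm⁴.
Radius of gyration: k = √(I/A) = √(396 613 520 / 14 640) = 164.594 mm.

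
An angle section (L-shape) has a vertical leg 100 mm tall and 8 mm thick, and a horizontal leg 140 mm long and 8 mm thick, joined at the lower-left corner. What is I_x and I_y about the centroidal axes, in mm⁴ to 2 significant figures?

I_x ≈ 1.6 × 10⁶ mm⁴, I_y ≈ 3.8 × 10⁶ mm⁴

Treat the section as a set of non-overlapping primitives; coordinates are from the bounding-box lower-left.
Vertical leg: 8 × 100, A = 800 mm², y = 50 mm, Ī = 666 667 mm⁴.
Horizontal leg (remainder): 132 × 8, A = 1 056 mm², y = 4 mm, Ī = 5 632 mm⁴.
Centroid: ȳ = ΣA·y / ΣA = 23.83 mm.
Transfer each piece to the centroidal x-axis using Ī + A·d² with d = y − 23.83:
  vertical leg: d = 26.17 mm → contributes +1 214 663 mm⁴
  horizontal leg (remainder): d = -19.83 mm → contributes +420 781 mm⁴
Total I = 1 635 443 mm⁴.
For the y-axis: x̄ = 43.83 mm.
Repeating about the centroidal y-axis gives I_y = 3 767 923 mm⁴.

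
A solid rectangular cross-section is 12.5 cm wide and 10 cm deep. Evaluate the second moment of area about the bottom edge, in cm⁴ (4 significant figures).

I_base ≈ 4167 cm⁴

The section: 12.5 × 10, A = 125 cm², y = 5 cm, Ī = 1041.67 cm⁴.
Transfer it to the base of the section using Ī + A·d² with d = y − 0:
  the section: d = 5 cm → contributes +4166.67 cm⁴
Total I = 4166.67 cm⁴.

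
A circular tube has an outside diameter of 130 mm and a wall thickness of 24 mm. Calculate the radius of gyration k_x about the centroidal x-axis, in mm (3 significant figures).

Decompose the section into non-overlapping parts with the origin at the bottom-left of its bounding rectangle.
Outer circle: ⌀130, A = 13 273 mm², y = 65 mm, Ī = 14 019 848 mm⁴.
Bore (subtracted): ⌀82, A = 5 281 mm², y = 65 mm, Ī = 2 219 347 mm⁴.
By symmetry the centroid is at mid-height, ȳ = 65 mm.
All pieces are centred on the centroidal x-axis, so I = ΣĪ (holes subtracted) = 11 800 501 mm⁴.
Radius of gyration: k = √(I/A) = √(11 800 501 / 7992.2) = 38.425 mm.

k_x ≈ 38.4 mm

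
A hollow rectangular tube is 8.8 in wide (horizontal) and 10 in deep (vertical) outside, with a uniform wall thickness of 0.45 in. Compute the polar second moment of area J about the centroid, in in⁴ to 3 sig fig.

J ≈ 431 in⁴

Treat the section as a set of non-overlapping primitives; coordinates are from the bounding-box lower-left.
Outer rectangle: 8.8 × 10, A = 88 in², y = 5 in, Ī = 733.33 in⁴.
Inner void (subtracted): 7.9 × 9.1, A = 71.89 in², y = 5 in, Ī = 496.1 in⁴.
By symmetry the centroid is at mid-height, ȳ = 5 in.
All pieces are centred on the centroidal x-axis, so I = ΣĪ (holes subtracted) = 237.23 in⁴.
Repeating about the centroidal y-axis gives I_y = 194.01 in⁴.
Polar second moment: J = I_x + I_y = 431.24 in⁴.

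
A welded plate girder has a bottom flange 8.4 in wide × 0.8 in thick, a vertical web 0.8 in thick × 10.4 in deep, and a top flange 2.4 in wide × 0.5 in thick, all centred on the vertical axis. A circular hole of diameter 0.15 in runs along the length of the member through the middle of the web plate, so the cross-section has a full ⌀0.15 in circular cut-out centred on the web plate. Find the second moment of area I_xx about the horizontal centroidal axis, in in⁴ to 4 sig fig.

I_xx ≈ 262.2 in⁴

Split into non-overlapping primitives; take the origin at the lower-left of the bounding box.
Bottom plate: 8.4 × 0.8, A = 6.72 in², y = 0.4 in, Ī = 0.3584 in⁴.
Web plate: 0.8 × 10.4, A = 8.32 in², y = 6 in, Ī = 74.9909 in⁴.
Top plate: 2.4 × 0.5, A = 1.2 in², y = 11.45 in, Ī = 0.025 in⁴.
Hole (subtracted): ⌀0.15, A = 0.0176715 in², y = 6 in, Ī = 0.0000248505 in⁴.
Centroid: ȳ = ΣA·y / ΣA = 4.08338 in.
Transfer each piece to the horizontal centroidal axis using Ī + A·d² with d = y − 4.08338:
  bottom plate: d = -3.68338 in → contributes +91.5307 in⁴
  web plate: d = 1.91662 in → contributes +105.554 in⁴
  top plate: d = 7.36662 in → contributes +65.1455 in⁴
  hole: d = 1.91662 in → contributes −0.0649396 in⁴
Total I = 262.165 in⁴.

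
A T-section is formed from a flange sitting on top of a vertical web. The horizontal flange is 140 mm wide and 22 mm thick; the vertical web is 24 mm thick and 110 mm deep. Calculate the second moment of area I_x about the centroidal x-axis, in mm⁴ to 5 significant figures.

Break the section into simple shapes (no overlaps), measuring from the bottom-left corner of the bounding box.
Flange: 140 × 22, A = 3 080 mm², y = 121 mm, Ī = 124226.7 mm⁴.
Web: 24 × 110, A = 2 640 mm², y = 55 mm, Ī = 2 662 000 mm⁴.
Centroid: ȳ = ΣA·y / ΣA = 90.53846 mm.
Transfer each piece to the centroidal x-axis using Ī + A·d² with d = y − 90.53846:
  flange: d = 30.46154 mm → contributes +2 982 175 mm⁴
  web: d = -35.53846 mm → contributes +5 996 273 mm⁴
Total I = 8 978 448 mm⁴.

I_x ≈ 8.9784 × 10⁶ mm⁴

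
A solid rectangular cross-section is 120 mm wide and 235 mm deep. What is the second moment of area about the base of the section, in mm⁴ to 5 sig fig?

The section: 120 × 235, A = 28 200 mm², y = 117.5 mm, Ī = 129 778 750 mm⁴.
Transfer it to the base of the section using Ī + A·d² with d = y − 0:
  the section: d = 117.5 mm → contributes +519 115 000 mm⁴
Total I = 519 115 000 mm⁴.

I_base ≈ 5.1912 × 10⁸ mm⁴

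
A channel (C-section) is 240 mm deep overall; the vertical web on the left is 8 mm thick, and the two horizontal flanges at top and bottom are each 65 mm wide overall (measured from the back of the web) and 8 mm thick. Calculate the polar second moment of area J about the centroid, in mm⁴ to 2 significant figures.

Break the section into simple shapes (no overlaps), measuring from the bottom-left corner of the bounding box.
Web: 8 × 240, A = 1 920 mm², y = 120 mm, Ī = 9 216 000 mm⁴.
Top flange (beyond web): 57 × 8, A = 456 mm², y = 236 mm, Ī = 2 432 mm⁴.
Bottom flange (beyond web): 57 × 8, A = 456 mm², y = 4 mm, Ī = 2 432 mm⁴.
By symmetry the centroid is at mid-height, ȳ = 120 mm.
Transfer each piece to the centroidal x-axis using Ī + A·d² with d = y − 120:
  web: d = 0 mm → contributes +9 216 000 mm⁴
  top flange (beyond web): d = 116 mm → contributes +6 138 368 mm⁴
  bottom flange (beyond web): d = -116 mm → contributes +6 138 368 mm⁴
Total I = 21 492 736 mm⁴.
For the y-axis: x̄ = 14.47 mm.
Repeating about the centroidal y-axis gives I_y = 910 249 mm⁴.
Polar second moment: J = I_x + I_y = 22 402 985 mm⁴.

J ≈ 2.2 × 10⁷ mm⁴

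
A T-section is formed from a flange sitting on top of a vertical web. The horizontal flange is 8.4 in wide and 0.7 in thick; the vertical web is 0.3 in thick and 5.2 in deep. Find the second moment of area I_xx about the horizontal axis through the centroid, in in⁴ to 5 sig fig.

Decompose the section into non-overlapping parts with the origin at the bottom-left of its bounding rectangle.
Flange: 8.4 × 0.7, A = 5.88 in², y = 5.55 in, Ī = 0.2401 in⁴.
Web: 0.3 × 5.2, A = 1.56 in², y = 2.6 in, Ī = 3.5152 in⁴.
Centroid: ȳ = ΣA·y / ΣA = 4.931452 in.
Transfer each piece to the horizontal axis through the centroid using Ī + A·d² with d = y − 4.931452:
  flange: d = 0.6185484 in → contributes +2.4898 in⁴
  web: d = -2.331452 in → contributes +11.99484 in⁴
Total I = 14.48464 in⁴.

I_xx ≈ 14.485 in⁴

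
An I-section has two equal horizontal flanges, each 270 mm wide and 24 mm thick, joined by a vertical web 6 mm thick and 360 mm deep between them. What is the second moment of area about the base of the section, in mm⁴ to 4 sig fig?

I_base ≈ 1.131 × 10⁹ mm⁴

Treat the section as a set of non-overlapping primitives; coordinates are from the bounding-box lower-left.
Bottom flange: 270 × 24, A = 6 480 mm², y = 12 mm, Ī = 311 040 mm⁴.
Web: 6 × 360, A = 2 160 mm², y = 204 mm, Ī = 23 328 000 mm⁴.
Top flange: 270 × 24, A = 6 480 mm², y = 396 mm, Ī = 311 040 mm⁴.
Transfer each piece to the bottom edge using Ī + A·d² with d = y − 0:
  bottom flange: d = 12 mm → contributes +1 244 160 mm⁴
  web: d = 204 mm → contributes +113 218 560 mm⁴
  top flange: d = 396 mm → contributes +1 016 478 720 mm⁴
Total I = 1 130 941 440 mm⁴.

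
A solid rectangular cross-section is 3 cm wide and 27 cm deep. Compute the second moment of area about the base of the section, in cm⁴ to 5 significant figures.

The section: 3 × 27, A = 81 cm², y = 13.5 cm, Ī = 4920.75 cm⁴.
Transfer it to the bottom edge using Ī + A·d² with d = y − 0:
  the section: d = 13.5 cm → contributes +19 683 cm⁴
Total I = 19 683 cm⁴.

I_base ≈ 1.9683 × 10⁴ cm⁴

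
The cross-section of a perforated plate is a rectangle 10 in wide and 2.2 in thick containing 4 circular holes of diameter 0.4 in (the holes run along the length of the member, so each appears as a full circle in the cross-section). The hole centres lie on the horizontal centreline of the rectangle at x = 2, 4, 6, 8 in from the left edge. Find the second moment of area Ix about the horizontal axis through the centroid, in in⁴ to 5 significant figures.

Ix ≈ 8.8683 in⁴

Split into non-overlapping primitives; take the origin at the lower-left of the bounding box.
Plate: 10 × 2.2, A = 22 in², y = 1.1 in, Ī = 8.873333 in⁴.
Hole 1 (subtracted): ⌀0.4, A = 0.1256637 in², y = 1.1 in, Ī = 0.001256637 in⁴.
Hole 2 (subtracted): ⌀0.4, A = 0.1256637 in², y = 1.1 in, Ī = 0.001256637 in⁴.
Hole 3 (subtracted): ⌀0.4, A = 0.1256637 in², y = 1.1 in, Ī = 0.001256637 in⁴.
Hole 4 (subtracted): ⌀0.4, A = 0.1256637 in², y = 1.1 in, Ī = 0.001256637 in⁴.
By symmetry the centroid is at mid-height, ȳ = 1.1 in.
All pieces are centred on the horizontal axis through the centroid, so I = ΣĪ (holes subtracted) = 8.868307 in⁴.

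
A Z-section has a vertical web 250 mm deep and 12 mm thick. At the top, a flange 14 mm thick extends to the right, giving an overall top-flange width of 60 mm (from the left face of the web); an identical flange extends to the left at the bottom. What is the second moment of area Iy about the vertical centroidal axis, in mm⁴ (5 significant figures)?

Treat the section as a set of non-overlapping primitives; coordinates are from the bounding-box lower-left.
Web: 12 × 250, A = 3 000 mm², x = 54 mm, Ī = 36 000 mm⁴.
Top flange (beyond web): 48 × 14, A = 672 mm², x = 84 mm, Ī = 129 024 mm⁴.
Bottom flange (beyond web): 48 × 14, A = 672 mm², x = 24 mm, Ī = 129 024 mm⁴.
Centroid: x̄ = ΣA·x / ΣA = 54 mm.
Transfer each piece to the vertical centroidal axis using Ī + A·d² with d = x − 54:
  web: d = 0 mm → contributes +36 000 mm⁴
  top flange (beyond web): d = 30 mm → contributes +733 824 mm⁴
  bottom flange (beyond web): d = -30 mm → contributes +733 824 mm⁴
Total I = 1 503 648 mm⁴.

Iy ≈ 1.5036 × 10⁶ mm⁴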